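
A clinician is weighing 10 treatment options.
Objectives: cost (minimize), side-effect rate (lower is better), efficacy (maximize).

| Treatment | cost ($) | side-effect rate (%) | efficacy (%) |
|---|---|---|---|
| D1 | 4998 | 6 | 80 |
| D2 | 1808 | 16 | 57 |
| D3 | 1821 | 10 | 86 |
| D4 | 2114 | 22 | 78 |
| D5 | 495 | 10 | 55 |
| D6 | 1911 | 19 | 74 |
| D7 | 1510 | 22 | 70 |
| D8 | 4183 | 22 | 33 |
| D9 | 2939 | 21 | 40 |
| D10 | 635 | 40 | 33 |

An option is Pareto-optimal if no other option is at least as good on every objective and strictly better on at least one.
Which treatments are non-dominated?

D1: not dominated (best side-effect rate).
D2: not dominated.
D3: not dominated (best efficacy).
D4: dominated by D3 (cost 1821≤2114, side-effect rate 10≤22, efficacy 86≥78).
D5: not dominated (best cost).
D6: dominated by D3 (cost 1821≤1911, side-effect rate 10≤19, efficacy 86≥74).
D7: not dominated.
D8: dominated by D2 (cost 1808≤4183, side-effect rate 16≤22, efficacy 57≥33).
D9: dominated by D2 (cost 1808≤2939, side-effect rate 16≤21, efficacy 57≥40).
D10: dominated by D5 (cost 495≤635, side-effect rate 10≤40, efficacy 55≥33).

D1, D2, D3, D5, D7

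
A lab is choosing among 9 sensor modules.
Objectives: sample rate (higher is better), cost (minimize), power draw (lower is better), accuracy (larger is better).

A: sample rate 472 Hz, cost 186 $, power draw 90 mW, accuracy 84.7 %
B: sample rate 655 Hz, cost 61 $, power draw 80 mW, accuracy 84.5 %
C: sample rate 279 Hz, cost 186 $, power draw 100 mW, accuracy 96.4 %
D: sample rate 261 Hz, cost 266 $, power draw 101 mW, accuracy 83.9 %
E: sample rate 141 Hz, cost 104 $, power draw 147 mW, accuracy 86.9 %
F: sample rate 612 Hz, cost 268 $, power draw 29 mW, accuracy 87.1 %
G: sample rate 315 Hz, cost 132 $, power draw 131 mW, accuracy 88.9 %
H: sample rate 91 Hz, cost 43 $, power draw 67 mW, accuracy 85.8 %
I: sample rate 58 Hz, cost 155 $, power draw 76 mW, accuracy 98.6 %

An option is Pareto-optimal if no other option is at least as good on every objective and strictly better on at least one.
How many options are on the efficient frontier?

A: not dominated.
B: not dominated (best sample rate).
C: not dominated.
D: dominated by A (sample rate 472≥261, cost 186≤266, power draw 90≤101, accuracy 84.7≥83.9).
E: not dominated.
F: not dominated (best power draw).
G: not dominated.
H: not dominated (best cost).
I: not dominated (best accuracy).
Pareto-optimal: A, B, C, E, F, G, H, I → 8.

8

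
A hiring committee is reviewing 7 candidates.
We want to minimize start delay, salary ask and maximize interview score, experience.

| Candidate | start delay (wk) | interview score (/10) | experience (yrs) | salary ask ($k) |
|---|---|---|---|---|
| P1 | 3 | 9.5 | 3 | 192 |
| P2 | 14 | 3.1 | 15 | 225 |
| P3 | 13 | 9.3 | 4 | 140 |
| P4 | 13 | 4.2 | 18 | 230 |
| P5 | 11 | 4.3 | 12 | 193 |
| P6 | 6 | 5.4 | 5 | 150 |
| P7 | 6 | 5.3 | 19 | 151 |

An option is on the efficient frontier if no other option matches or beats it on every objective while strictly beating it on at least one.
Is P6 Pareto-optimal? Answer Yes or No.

Yes

P1: worse on experience (3 vs 5).
P2: worse on start delay (14 vs 6).
P3: worse on start delay (13 vs 6).
P4: worse on start delay (13 vs 6).
P5: worse on start delay (11 vs 6).
P7: worse on interview score (5.3 vs 5.4).
No option is at least as good as P6 on every objective and strictly better on one.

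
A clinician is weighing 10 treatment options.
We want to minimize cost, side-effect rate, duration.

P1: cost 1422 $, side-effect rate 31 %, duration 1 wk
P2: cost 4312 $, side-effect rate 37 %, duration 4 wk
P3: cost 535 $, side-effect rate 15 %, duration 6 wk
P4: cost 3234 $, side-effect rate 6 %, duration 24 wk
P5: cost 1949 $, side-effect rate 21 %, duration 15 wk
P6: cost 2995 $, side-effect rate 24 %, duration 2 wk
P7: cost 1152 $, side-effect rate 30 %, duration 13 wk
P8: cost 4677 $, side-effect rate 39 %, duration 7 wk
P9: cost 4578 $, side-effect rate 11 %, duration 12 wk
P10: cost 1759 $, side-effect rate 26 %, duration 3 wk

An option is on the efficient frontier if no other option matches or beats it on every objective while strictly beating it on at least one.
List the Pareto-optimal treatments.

P1: not dominated (best duration).
P2: dominated by P1 (cost 1422≤4312, side-effect rate 31≤37, duration 1≤4).
P3: not dominated (best cost).
P4: not dominated (best side-effect rate).
P5: dominated by P3 (cost 535≤1949, side-effect rate 15≤21, duration 6≤15).
P6: not dominated.
P7: dominated by P3 (cost 535≤1152, side-effect rate 15≤30, duration 6≤13).
P8: dominated by P1 (cost 1422≤4677, side-effect rate 31≤39, duration 1≤7).
P9: not dominated.
P10: not dominated.

P1, P3, P4, P6, P9, P10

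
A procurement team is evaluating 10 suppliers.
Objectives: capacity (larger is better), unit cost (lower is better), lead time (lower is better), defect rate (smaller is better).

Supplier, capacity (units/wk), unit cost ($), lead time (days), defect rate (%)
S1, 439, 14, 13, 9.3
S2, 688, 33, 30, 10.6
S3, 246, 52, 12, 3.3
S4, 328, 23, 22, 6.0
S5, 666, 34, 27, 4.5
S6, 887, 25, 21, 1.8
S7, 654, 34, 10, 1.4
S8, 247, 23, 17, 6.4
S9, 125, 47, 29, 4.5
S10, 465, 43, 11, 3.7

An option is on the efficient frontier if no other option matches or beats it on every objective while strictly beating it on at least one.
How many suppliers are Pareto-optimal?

S1: not dominated (best unit cost).
S2: dominated by S6 (capacity 887≥688, unit cost 25≤33, lead time 21≤30, defect rate 1.8≤10.6).
S3: dominated by S7 (capacity 654≥246, unit cost 34≤52, lead time 10≤12, defect rate 1.4≤3.3).
S4: not dominated.
S5: dominated by S6 (capacity 887≥666, unit cost 25≤34, lead time 21≤27, defect rate 1.8≤4.5).
S6: not dominated (best capacity).
S7: not dominated (best lead time).
S8: not dominated.
S9: dominated by S5 (capacity 666≥125, unit cost 34≤47, lead time 27≤29, defect rate 4.5≤4.5).
S10: dominated by S7 (capacity 654≥465, unit cost 34≤43, lead time 10≤11, defect rate 1.4≤3.7).
Pareto-optimal: S1, S4, S6, S7, S8 → 5.

5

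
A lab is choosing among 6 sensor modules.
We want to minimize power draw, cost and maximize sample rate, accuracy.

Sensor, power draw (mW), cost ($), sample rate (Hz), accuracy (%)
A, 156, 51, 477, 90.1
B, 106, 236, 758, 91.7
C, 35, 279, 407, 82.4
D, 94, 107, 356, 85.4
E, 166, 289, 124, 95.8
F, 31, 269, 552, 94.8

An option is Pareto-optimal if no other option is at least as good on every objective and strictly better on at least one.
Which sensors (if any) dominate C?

F

F: power draw 31≤35, cost 269≤279, sample rate 552≥407, accuracy 94.8≥82.4 — dominates C.
Others (A, B, D, E) are each worse than C on at least one objective.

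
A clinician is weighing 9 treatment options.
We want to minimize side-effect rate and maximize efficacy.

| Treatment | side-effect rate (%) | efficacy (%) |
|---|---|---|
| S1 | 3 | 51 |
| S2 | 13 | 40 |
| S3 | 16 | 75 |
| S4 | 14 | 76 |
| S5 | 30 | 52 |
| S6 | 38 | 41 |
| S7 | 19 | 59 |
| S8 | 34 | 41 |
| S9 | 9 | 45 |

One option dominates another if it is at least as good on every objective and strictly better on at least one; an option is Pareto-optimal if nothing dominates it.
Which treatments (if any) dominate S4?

none

S1: worse on efficacy (51 vs 76).
S2: worse on efficacy (40 vs 76).
S3: worse on side-effect rate (16 vs 14).
S5: worse on side-effect rate (30 vs 14).
S6: worse on side-effect rate (38 vs 14).
S7: worse on side-effect rate (19 vs 14).
S8: worse on side-effect rate (34 vs 14).
S9: worse on efficacy (45 vs 76).
No option dominates S4.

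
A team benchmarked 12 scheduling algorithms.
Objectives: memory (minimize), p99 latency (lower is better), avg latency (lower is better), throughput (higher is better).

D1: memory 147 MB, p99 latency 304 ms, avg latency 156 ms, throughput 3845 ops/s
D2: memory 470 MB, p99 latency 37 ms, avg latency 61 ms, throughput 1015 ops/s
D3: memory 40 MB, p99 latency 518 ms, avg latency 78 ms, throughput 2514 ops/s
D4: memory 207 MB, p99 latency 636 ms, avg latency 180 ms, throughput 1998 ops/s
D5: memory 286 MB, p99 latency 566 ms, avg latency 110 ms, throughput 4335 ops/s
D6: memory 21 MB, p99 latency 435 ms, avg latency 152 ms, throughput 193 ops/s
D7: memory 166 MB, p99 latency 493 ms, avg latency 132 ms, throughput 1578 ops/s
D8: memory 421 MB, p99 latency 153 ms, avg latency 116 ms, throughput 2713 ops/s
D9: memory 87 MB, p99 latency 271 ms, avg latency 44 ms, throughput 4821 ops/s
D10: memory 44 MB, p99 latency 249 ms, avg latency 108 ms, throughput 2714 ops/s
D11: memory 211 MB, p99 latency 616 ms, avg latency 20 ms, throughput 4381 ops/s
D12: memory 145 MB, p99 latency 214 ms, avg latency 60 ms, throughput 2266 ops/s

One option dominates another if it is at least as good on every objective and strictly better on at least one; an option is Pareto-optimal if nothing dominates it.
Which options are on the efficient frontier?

D1: dominated by D9 (memory 87≤147, p99 latency 271≤304, avg latency 44≤156, throughput 4821≥3845).
D2: not dominated (best p99 latency).
D3: not dominated.
D4: dominated by D1 (memory 147≤207, p99 latency 304≤636, avg latency 156≤180, throughput 3845≥1998).
D5: dominated by D9 (memory 87≤286, p99 latency 271≤566, avg latency 44≤110, throughput 4821≥4335).
D6: not dominated (best memory).
D7: dominated by D9 (memory 87≤166, p99 latency 271≤493, avg latency 44≤132, throughput 4821≥1578).
D8: not dominated.
D9: not dominated (best throughput).
D10: not dominated.
D11: not dominated (best avg latency).
D12: not dominated.

D2, D3, D6, D8, D9, D10, D11, D12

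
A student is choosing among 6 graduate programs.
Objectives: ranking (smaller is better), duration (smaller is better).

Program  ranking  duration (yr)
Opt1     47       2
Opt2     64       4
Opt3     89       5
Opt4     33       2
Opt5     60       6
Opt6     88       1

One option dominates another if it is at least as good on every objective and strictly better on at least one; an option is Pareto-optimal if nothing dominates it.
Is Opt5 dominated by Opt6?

No

Opt6 vs Opt5: Opt6 is worse on ranking (88 vs 60), so it does not dominate Opt5.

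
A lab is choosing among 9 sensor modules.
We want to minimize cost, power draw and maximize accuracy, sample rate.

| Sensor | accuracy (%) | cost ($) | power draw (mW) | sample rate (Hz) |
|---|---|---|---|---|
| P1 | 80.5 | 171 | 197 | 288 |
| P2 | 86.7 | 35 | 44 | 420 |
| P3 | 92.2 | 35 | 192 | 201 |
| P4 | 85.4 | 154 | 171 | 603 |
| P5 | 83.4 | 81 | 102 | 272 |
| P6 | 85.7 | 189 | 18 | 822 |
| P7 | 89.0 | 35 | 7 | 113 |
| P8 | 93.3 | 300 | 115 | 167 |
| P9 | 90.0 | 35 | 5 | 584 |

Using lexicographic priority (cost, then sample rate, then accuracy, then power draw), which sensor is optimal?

First minimize cost: best is 35, kept {P2, P3, P7, P9}.
Then maximize sample rate: best is 584, kept {P9}.

P9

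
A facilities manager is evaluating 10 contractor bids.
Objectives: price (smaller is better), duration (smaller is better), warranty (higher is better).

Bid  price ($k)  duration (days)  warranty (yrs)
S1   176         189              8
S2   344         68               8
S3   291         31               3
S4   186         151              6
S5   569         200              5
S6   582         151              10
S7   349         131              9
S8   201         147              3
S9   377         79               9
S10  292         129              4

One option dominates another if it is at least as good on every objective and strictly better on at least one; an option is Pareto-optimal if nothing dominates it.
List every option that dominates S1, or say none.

S2: worse on price (344 vs 176).
S3: worse on price (291 vs 176).
S4: worse on price (186 vs 176).
S5: worse on price (569 vs 176).
S6: worse on price (582 vs 176).
S7: worse on price (349 vs 176).
S8: worse on price (201 vs 176).
S9: worse on price (377 vs 176).
S10: worse on price (292 vs 176).
No option dominates S1.

none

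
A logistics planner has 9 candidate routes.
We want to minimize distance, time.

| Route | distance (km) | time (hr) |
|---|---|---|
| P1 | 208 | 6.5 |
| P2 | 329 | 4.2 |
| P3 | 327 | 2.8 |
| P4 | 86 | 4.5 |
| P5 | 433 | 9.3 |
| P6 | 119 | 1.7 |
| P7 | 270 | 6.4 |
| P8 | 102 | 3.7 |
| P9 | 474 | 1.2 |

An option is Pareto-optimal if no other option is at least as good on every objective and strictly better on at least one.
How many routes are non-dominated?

P1: dominated by P4 (distance 86≤208, time 4.5≤6.5).
P2: dominated by P3 (distance 327≤329, time 2.8≤4.2).
P3: dominated by P6 (distance 119≤327, time 1.7≤2.8).
P4: not dominated (best distance).
P5: dominated by P1 (distance 208≤433, time 6.5≤9.3).
P6: not dominated.
P7: dominated by P4 (distance 86≤270, time 4.5≤6.4).
P8: not dominated.
P9: not dominated (best time).
Pareto-optimal: P4, P6, P8, P9 → 4.

4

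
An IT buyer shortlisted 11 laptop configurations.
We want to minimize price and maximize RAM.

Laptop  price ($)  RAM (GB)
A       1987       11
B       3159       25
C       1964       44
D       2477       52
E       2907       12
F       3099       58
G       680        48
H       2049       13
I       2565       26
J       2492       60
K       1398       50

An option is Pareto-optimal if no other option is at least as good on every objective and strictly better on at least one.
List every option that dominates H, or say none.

C: price 1964≤2049, RAM 44≥13 — dominates H.
G: price 680≤2049, RAM 48≥13 — dominates H.
K: price 1398≤2049, RAM 50≥13 — dominates H.
Others (A, B, D, E, F, I, J) are each worse than H on at least one objective.

C, G, K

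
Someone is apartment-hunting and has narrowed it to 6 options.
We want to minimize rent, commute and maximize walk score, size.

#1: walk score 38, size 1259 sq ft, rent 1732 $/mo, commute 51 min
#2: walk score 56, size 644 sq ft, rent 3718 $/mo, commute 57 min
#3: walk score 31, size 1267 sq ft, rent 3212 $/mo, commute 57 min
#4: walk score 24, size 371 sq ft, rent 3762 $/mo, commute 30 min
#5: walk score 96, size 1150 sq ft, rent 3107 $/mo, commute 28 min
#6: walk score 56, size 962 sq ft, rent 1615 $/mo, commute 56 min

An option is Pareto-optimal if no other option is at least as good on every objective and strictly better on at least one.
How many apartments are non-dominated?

#1: not dominated.
#2: dominated by #5 (walk score 96≥56, size 1150≥644, rent 3107≤3718, commute 28≤57).
#3: not dominated (best size).
#4: dominated by #5 (walk score 96≥24, size 1150≥371, rent 3107≤3762, commute 28≤30).
#5: not dominated (best walk score).
#6: not dominated (best rent).
Pareto-optimal: #1, #3, #5, #6 → 4.

4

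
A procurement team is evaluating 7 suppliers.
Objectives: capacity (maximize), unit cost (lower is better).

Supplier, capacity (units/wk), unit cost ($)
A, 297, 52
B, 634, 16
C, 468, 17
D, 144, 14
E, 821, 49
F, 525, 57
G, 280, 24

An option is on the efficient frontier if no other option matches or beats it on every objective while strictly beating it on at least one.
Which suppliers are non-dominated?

B, D, E

A: dominated by B (capacity 634≥297, unit cost 16≤52).
B: not dominated.
C: dominated by B (capacity 634≥468, unit cost 16≤17).
D: not dominated (best unit cost).
E: not dominated (best capacity).
F: dominated by B (capacity 634≥525, unit cost 16≤57).
G: dominated by B (capacity 634≥280, unit cost 16≤24).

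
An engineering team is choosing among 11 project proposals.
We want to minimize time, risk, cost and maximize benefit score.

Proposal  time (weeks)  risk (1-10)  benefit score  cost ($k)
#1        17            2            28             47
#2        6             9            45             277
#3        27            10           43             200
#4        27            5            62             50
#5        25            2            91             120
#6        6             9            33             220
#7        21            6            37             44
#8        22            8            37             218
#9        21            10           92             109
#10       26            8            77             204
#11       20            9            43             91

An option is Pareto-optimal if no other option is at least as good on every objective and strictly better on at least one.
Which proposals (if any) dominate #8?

#7: time 21≤22, risk 6≤8, benefit score 37≥37, cost 44≤218 — dominates #8.
Others (#1, #2, #3, #4, #5, #6, #9, #10, #11) are each worse than #8 on at least one objective.

#7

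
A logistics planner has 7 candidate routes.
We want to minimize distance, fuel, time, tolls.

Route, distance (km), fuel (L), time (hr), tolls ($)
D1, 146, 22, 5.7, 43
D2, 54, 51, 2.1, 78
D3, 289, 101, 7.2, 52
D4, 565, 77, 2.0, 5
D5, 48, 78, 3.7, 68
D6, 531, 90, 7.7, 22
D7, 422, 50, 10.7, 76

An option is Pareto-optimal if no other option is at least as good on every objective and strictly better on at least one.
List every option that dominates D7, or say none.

D1

D1: distance 146≤422, fuel 22≤50, time 5.7≤10.7, tolls 43≤76 — dominates D7.
Others (D2, D3, D4, D5, D6) are each worse than D7 on at least one objective.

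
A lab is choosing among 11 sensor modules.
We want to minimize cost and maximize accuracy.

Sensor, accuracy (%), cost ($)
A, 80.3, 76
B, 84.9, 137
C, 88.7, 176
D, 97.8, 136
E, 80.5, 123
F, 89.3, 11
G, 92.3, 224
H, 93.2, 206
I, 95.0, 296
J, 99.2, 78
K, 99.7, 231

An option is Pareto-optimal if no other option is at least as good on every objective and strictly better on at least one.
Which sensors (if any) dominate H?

D: accuracy 97.8≥93.2, cost 136≤206 — dominates H.
J: accuracy 99.2≥93.2, cost 78≤206 — dominates H.
Others (A, B, C, E, F, G, I, K) are each worse than H on at least one objective.

D, J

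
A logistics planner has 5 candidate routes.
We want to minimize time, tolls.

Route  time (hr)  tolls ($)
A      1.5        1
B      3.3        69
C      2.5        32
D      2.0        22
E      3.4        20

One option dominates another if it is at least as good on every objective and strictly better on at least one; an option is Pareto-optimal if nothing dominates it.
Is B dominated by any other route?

Yes

A vs B: time 1.5≤3.3, tolls 1≤69 — A is at least as good on every objective and strictly better on at least one, so A dominates B.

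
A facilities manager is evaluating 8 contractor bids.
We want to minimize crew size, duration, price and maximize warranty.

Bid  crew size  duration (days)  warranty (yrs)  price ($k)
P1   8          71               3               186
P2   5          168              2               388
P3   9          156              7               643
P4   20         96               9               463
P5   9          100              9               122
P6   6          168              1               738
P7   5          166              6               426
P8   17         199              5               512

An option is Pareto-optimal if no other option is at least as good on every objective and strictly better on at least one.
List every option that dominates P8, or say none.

P5: crew size 9≤17, duration 100≤199, warranty 9≥5, price 122≤512 — dominates P8.
P7: crew size 5≤17, duration 166≤199, warranty 6≥5, price 426≤512 — dominates P8.
Others (P1, P2, P3, P4, P6) are each worse than P8 on at least one objective.

P5, P7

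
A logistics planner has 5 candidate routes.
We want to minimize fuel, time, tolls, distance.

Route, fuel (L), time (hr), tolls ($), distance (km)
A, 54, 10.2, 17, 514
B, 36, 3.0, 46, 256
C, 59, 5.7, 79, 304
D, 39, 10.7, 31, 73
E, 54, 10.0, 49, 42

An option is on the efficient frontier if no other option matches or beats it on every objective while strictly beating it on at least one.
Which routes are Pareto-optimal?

A, B, D, E

A: not dominated (best tolls).
B: not dominated (best fuel).
C: dominated by B (fuel 36≤59, time 3.0≤5.7, tolls 46≤79, distance 256≤304).
D: not dominated.
E: not dominated (best distance).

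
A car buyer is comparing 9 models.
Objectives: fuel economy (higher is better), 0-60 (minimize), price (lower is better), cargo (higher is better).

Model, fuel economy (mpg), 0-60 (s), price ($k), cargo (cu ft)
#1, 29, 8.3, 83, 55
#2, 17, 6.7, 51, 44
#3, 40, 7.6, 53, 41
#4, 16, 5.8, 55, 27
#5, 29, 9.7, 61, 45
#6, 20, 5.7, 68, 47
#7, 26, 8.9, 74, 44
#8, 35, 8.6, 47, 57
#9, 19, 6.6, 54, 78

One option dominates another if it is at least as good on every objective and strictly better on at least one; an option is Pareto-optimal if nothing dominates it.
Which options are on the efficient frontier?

#1, #2, #3, #4, #6, #8, #9

#1: not dominated.
#2: not dominated.
#3: not dominated (best fuel economy).
#4: not dominated.
#5: dominated by #8 (fuel economy 35≥29, 0-60 8.6≤9.7, price 47≤61, cargo 57≥45).
#6: not dominated (best 0-60).
#7: dominated by #8 (fuel economy 35≥26, 0-60 8.6≤8.9, price 47≤74, cargo 57≥44).
#8: not dominated (best price).
#9: not dominated (best cargo).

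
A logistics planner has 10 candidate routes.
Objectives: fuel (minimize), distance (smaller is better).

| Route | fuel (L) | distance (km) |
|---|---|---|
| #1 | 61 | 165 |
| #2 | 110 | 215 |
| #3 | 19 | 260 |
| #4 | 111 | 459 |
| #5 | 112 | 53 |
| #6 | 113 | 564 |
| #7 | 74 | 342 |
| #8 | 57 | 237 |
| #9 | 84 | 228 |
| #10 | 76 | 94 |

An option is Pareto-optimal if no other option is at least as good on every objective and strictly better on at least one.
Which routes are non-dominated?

#1, #3, #5, #8, #10

#1: not dominated.
#2: dominated by #1 (fuel 61≤110, distance 165≤215).
#3: not dominated (best fuel).
#4: dominated by #1 (fuel 61≤111, distance 165≤459).
#5: not dominated (best distance).
#6: dominated by #1 (fuel 61≤113, distance 165≤564).
#7: dominated by #1 (fuel 61≤74, distance 165≤342).
#8: not dominated.
#9: dominated by #1 (fuel 61≤84, distance 165≤228).
#10: not dominated.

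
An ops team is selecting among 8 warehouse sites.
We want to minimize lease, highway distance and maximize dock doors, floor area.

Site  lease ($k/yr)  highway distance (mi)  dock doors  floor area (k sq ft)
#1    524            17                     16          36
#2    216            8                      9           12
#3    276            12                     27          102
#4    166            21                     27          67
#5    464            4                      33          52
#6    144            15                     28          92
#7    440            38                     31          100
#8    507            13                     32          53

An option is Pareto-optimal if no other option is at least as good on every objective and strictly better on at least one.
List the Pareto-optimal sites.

#1: dominated by #3 (lease 276≤524, highway distance 12≤17, dock doors 27≥16, floor area 102≥36).
#2: not dominated.
#3: not dominated (best floor area).
#4: dominated by #6 (lease 144≤166, highway distance 15≤21, dock doors 28≥27, floor area 92≥67).
#5: not dominated (best highway distance).
#6: not dominated (best lease).
#7: not dominated.
#8: not dominated.

#2, #3, #5, #6, #7, #8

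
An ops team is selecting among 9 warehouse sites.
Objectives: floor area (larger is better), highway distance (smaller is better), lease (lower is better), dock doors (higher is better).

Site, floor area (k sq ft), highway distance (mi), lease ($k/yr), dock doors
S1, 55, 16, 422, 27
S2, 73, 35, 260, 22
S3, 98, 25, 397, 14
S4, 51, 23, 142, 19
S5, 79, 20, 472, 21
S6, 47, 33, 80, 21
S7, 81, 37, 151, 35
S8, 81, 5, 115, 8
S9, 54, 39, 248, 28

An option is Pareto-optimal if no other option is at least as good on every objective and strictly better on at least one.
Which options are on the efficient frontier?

S1, S2, S3, S4, S5, S6, S7, S8

S1: not dominated.
S2: not dominated.
S3: not dominated (best floor area).
S4: not dominated.
S5: not dominated.
S6: not dominated (best lease).
S7: not dominated (best dock doors).
S8: not dominated (best highway distance).
S9: dominated by S7 (floor area 81≥54, highway distance 37≤39, lease 151≤248, dock doors 35≥28).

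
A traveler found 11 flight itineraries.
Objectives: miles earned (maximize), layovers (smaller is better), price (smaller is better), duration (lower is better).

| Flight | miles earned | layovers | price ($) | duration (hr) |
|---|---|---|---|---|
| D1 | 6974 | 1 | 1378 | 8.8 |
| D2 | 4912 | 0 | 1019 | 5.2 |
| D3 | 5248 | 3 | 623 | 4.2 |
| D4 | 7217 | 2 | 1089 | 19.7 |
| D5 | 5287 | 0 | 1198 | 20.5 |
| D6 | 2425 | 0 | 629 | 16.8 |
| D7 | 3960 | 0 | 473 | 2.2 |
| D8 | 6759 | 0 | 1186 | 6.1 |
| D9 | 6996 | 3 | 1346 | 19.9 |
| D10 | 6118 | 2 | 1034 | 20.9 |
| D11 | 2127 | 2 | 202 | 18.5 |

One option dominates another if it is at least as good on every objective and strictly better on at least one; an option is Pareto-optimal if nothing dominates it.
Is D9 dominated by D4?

D4 vs D9: miles earned 7217≥6996, layovers 2≤3, price 1089≤1346, duration 19.7≤19.9 — D4 is at least as good on every objective with at least one strict improvement.

Yes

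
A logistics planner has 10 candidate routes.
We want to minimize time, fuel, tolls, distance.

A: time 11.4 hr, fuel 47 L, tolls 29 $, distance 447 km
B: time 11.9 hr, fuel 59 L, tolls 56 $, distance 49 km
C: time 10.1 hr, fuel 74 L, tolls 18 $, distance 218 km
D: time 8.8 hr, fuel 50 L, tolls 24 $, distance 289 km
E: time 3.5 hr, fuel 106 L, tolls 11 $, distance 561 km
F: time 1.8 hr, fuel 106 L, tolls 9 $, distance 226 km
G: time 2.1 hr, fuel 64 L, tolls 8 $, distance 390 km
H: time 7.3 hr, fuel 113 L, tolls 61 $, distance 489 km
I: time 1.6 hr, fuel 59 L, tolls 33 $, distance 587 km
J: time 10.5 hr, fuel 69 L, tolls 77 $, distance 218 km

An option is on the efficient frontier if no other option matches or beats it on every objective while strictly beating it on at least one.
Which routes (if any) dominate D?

none

A: worse on time (11.4 vs 8.8).
B: worse on time (11.9 vs 8.8).
C: worse on time (10.1 vs 8.8).
E: worse on fuel (106 vs 50).
F: worse on fuel (106 vs 50).
G: worse on fuel (64 vs 50).
H: worse on fuel (113 vs 50).
I: worse on fuel (59 vs 50).
J: worse on time (10.5 vs 8.8).
No option dominates D.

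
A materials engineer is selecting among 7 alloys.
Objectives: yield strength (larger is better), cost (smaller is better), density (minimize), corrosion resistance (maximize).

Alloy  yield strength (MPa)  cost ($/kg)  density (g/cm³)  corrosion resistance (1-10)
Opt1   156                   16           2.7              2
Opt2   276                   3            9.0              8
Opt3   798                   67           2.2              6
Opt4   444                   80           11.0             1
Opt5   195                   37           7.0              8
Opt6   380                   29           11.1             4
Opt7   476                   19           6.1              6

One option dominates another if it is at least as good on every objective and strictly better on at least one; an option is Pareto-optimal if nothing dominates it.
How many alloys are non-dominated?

5

Opt1: not dominated.
Opt2: not dominated (best cost).
Opt3: not dominated (best yield strength).
Opt4: dominated by Opt3 (yield strength 798≥444, cost 67≤80, density 2.2≤11.0, corrosion resistance 6≥1).
Opt5: not dominated.
Opt6: dominated by Opt7 (yield strength 476≥380, cost 19≤29, density 6.1≤11.1, corrosion resistance 6≥4).
Opt7: not dominated.
Pareto-optimal: Opt1, Opt2, Opt3, Opt5, Opt7 → 5.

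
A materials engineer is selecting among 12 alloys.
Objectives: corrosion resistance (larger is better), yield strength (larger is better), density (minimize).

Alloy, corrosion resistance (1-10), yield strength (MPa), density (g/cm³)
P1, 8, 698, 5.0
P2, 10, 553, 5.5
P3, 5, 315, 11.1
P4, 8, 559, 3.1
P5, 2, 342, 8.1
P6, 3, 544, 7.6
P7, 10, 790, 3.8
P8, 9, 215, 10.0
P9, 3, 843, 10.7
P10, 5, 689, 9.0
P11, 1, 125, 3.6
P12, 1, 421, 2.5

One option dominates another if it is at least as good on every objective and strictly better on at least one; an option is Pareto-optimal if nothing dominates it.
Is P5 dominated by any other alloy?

Yes

P1 vs P5: corrosion resistance 8≥2, yield strength 698≥342, density 5.0≤8.1 — P1 is at least as good on every objective and strictly better on at least one, so P1 dominates P5.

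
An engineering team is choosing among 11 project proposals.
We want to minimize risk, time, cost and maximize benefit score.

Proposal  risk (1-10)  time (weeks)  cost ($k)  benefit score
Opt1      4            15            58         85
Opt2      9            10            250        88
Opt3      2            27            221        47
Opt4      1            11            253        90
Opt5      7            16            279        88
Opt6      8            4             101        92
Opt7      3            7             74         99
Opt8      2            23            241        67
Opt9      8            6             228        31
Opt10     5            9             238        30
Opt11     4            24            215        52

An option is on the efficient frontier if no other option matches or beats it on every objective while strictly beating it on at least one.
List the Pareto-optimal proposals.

Opt1: not dominated (best cost).
Opt2: dominated by Opt6 (risk 8≤9, time 4≤10, cost 101≤250, benefit score 92≥88).
Opt3: not dominated.
Opt4: not dominated (best risk).
Opt5: dominated by Opt4 (risk 1≤7, time 11≤16, cost 253≤279, benefit score 90≥88).
Opt6: not dominated (best time).
Opt7: not dominated (best benefit score).
Opt8: not dominated.
Opt9: dominated by Opt6 (risk 8≤8, time 4≤6, cost 101≤228, benefit score 92≥31).
Opt10: dominated by Opt7 (risk 3≤5, time 7≤9, cost 74≤238, benefit score 99≥30).
Opt11: dominated by Opt1 (risk 4≤4, time 15≤24, cost 58≤215, benefit score 85≥52).

Opt1, Opt3, Opt4, Opt6, Opt7, Opt8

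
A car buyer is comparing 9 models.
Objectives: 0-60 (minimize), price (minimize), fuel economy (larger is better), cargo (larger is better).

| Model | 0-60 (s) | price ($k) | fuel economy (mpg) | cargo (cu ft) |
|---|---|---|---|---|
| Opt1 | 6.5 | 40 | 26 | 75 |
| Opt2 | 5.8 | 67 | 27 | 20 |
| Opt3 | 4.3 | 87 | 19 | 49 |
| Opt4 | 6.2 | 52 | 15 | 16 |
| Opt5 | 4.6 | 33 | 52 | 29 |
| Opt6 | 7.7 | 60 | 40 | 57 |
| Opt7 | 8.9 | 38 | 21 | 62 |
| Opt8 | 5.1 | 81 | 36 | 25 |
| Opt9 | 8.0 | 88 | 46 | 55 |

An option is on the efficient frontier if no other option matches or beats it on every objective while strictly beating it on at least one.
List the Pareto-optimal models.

Opt1, Opt3, Opt5, Opt6, Opt7, Opt9

Opt1: not dominated (best cargo).
Opt2: dominated by Opt5 (0-60 4.6≤5.8, price 33≤67, fuel economy 52≥27, cargo 29≥20).
Opt3: not dominated (best 0-60).
Opt4: dominated by Opt5 (0-60 4.6≤6.2, price 33≤52, fuel economy 52≥15, cargo 29≥16).
Opt5: not dominated (best price).
Opt6: not dominated.
Opt7: not dominated.
Opt8: dominated by Opt5 (0-60 4.6≤5.1, price 33≤81, fuel economy 52≥36, cargo 29≥25).
Opt9: not dominated.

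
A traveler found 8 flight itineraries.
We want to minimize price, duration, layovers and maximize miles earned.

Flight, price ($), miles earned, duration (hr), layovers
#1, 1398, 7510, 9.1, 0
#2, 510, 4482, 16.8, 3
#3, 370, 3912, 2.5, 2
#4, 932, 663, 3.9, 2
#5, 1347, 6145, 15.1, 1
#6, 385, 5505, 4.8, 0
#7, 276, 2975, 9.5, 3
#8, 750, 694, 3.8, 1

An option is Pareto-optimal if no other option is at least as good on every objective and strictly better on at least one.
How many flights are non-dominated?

6

#1: not dominated (best miles earned).
#2: dominated by #6 (price 385≤510, miles earned 5505≥4482, duration 4.8≤16.8, layovers 0≤3).
#3: not dominated (best duration).
#4: dominated by #3 (price 370≤932, miles earned 3912≥663, duration 2.5≤3.9, layovers 2≤2).
#5: not dominated.
#6: not dominated.
#7: not dominated (best price).
#8: not dominated.
Pareto-optimal: #1, #3, #5, #6, #7, #8 → 6.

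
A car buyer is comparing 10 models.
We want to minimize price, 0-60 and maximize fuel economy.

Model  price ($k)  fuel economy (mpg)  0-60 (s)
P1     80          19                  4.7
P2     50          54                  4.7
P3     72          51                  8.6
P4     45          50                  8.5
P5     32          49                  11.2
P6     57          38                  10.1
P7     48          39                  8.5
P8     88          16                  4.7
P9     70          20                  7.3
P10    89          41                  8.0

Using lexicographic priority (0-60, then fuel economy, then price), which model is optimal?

P2

First minimize 0-60: best is 4.7, kept {P1, P2, P8}.
Then maximize fuel economy: best is 54, kept {P2}.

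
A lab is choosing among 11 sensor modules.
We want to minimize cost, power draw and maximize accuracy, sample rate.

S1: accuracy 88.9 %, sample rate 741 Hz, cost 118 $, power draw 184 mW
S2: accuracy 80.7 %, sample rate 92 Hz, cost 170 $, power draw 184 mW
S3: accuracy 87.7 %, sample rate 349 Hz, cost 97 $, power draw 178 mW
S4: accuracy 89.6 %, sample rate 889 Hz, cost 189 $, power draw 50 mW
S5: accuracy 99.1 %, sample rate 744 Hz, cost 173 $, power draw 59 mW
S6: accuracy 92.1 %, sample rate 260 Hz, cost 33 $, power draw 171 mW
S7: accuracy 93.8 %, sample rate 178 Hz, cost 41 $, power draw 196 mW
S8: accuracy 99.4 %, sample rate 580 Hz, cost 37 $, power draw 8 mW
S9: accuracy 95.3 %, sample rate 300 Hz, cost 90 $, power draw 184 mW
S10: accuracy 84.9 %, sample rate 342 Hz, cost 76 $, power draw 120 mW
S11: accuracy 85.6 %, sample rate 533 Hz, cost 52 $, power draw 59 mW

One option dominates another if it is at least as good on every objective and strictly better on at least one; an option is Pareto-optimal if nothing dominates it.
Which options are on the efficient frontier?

S1, S4, S5, S6, S8

S1: not dominated.
S2: dominated by S1 (accuracy 88.9≥80.7, sample rate 741≥92, cost 118≤170, power draw 184≤184).
S3: dominated by S8 (accuracy 99.4≥87.7, sample rate 580≥349, cost 37≤97, power draw 8≤178).
S4: not dominated (best sample rate).
S5: not dominated.
S6: not dominated (best cost).
S7: dominated by S8 (accuracy 99.4≥93.8, sample rate 580≥178, cost 37≤41, power draw 8≤196).
S8: not dominated (best accuracy).
S9: dominated by S8 (accuracy 99.4≥95.3, sample rate 580≥300, cost 37≤90, power draw 8≤184).
S10: dominated by S8 (accuracy 99.4≥84.9, sample rate 580≥342, cost 37≤76, power draw 8≤120).
S11: dominated by S8 (accuracy 99.4≥85.6, sample rate 580≥533, cost 37≤52, power draw 8≤59).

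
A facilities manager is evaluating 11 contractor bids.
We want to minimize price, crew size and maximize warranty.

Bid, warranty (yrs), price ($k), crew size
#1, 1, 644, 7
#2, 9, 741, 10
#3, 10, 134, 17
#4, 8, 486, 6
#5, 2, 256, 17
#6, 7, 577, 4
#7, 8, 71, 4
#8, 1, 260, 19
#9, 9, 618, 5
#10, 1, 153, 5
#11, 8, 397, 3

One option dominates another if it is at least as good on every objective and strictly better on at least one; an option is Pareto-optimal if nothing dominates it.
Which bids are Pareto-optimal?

#3, #7, #9, #11

#1: dominated by #4 (warranty 8≥1, price 486≤644, crew size 6≤7).
#2: dominated by #9 (warranty 9≥9, price 618≤741, crew size 5≤10).
#3: not dominated (best warranty).
#4: dominated by #7 (warranty 8≥8, price 71≤486, crew size 4≤6).
#5: dominated by #3 (warranty 10≥2, price 134≤256, crew size 17≤17).
#6: dominated by #7 (warranty 8≥7, price 71≤577, crew size 4≤4).
#7: not dominated (best price).
#8: dominated by #3 (warranty 10≥1, price 134≤260, crew size 17≤19).
#9: not dominated.
#10: dominated by #7 (warranty 8≥1, price 71≤153, crew size 4≤5).
#11: not dominated (best crew size).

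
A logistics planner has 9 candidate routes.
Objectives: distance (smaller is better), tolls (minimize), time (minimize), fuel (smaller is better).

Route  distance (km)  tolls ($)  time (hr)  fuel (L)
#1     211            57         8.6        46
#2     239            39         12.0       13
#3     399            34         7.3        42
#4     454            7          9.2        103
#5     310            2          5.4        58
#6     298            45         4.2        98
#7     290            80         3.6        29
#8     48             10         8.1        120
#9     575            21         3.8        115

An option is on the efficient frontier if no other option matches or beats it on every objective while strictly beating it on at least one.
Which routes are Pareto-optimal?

#1, #2, #3, #5, #6, #7, #8, #9

#1: not dominated.
#2: not dominated (best fuel).
#3: not dominated.
#4: dominated by #5 (distance 310≤454, tolls 2≤7, time 5.4≤9.2, fuel 58≤103).
#5: not dominated (best tolls).
#6: not dominated.
#7: not dominated (best time).
#8: not dominated (best distance).
#9: not dominated.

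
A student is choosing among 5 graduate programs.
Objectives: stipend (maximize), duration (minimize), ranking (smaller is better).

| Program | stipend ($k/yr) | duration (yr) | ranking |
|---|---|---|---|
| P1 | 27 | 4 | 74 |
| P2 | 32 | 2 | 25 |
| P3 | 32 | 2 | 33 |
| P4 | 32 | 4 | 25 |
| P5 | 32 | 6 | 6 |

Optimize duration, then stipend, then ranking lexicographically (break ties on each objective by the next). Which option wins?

P2

First minimize duration: best is 2, kept {P2, P3}.
Then maximize stipend: best is 32, kept {P2, P3}.
Then minimize ranking: best is 25, kept {P2}.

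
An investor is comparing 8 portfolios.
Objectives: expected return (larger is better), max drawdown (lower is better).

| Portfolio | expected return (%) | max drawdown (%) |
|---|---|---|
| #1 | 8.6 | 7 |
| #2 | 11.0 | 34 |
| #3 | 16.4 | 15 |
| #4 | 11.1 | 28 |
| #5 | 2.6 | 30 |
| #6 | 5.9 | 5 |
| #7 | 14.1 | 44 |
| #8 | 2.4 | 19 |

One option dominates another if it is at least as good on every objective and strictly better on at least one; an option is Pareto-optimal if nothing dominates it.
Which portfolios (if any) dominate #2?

#3: expected return 16.4≥11.0, max drawdown 15≤34 — dominates #2.
#4: expected return 11.1≥11.0, max drawdown 28≤34 — dominates #2.
Others (#1, #5, #6, #7, #8) are each worse than #2 on at least one objective.

#3, #4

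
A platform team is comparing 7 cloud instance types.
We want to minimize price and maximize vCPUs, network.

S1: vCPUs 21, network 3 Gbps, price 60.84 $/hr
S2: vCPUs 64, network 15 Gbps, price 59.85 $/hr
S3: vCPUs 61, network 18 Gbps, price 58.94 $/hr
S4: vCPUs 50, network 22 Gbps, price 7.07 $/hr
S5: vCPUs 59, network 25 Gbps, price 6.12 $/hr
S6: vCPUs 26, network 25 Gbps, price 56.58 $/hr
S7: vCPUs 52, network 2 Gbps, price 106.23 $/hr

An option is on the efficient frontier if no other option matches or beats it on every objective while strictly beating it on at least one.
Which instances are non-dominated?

S1: dominated by S2 (vCPUs 64≥21, network 15≥3, price 59.85≤60.84).
S2: not dominated (best vCPUs).
S3: not dominated.
S4: dominated by S5 (vCPUs 59≥50, network 25≥22, price 6.12≤7.07).
S5: not dominated (best price).
S6: dominated by S5 (vCPUs 59≥26, network 25≥25, price 6.12≤56.58).
S7: dominated by S2 (vCPUs 64≥52, network 15≥2, price 59.85≤106.23).

S2, S3, S5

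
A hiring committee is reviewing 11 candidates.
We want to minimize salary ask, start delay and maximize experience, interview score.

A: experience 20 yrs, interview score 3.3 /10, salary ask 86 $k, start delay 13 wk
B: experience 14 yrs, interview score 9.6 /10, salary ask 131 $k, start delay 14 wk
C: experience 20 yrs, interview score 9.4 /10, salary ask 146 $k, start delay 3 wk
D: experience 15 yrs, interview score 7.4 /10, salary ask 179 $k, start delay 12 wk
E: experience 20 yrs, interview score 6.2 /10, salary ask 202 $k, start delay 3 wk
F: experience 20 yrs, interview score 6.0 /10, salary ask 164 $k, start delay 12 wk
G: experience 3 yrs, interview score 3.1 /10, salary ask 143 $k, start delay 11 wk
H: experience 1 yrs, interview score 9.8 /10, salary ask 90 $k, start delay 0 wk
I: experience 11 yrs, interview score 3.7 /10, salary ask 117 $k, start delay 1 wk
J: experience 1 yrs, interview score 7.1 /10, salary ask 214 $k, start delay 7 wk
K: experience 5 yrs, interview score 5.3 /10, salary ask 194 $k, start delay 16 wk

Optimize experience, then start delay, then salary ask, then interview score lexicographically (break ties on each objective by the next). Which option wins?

C

First maximize experience: best is 20, kept {A, C, E, F}.
Then minimize start delay: best is 3, kept {C, E}.
Then minimize salary ask: best is 146, kept {C}.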